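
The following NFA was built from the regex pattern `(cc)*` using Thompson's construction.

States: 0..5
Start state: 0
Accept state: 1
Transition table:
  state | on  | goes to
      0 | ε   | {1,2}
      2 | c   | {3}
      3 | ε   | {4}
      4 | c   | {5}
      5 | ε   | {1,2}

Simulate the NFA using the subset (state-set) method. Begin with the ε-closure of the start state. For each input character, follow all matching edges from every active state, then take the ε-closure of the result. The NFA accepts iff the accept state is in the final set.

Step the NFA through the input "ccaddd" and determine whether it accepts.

Answer: REJECT

Derivation:
start: ε-closure({0}) = {0,1,2}
'c' @ 1: {3,4}
'c' @ 2: {1,2,5}  [accepting]
'a' @ 3: {}  — state set empty
rest 'ddd' ignored (set empty)
after full input: {}  (accept=1 not in)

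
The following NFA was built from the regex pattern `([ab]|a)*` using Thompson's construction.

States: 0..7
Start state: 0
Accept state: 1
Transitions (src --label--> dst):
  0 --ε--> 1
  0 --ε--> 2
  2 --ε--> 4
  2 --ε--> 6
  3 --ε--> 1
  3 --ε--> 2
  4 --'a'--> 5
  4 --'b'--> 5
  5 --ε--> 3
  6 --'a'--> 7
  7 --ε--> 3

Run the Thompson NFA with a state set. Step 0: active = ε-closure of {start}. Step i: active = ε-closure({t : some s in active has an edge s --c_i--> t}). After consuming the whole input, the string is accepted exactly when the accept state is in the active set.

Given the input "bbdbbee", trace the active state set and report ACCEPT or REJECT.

S₀ = ε-closure({0}) = {0,1,2,4,6}
'b' @ 1: {1,2,3,4,5,6}  [accepting]
'b' @ 2: {1,2,3,4,5,6}  [accepting]
'd' @ 3: {}  — state set empty
rest 'bbee' ignored (set empty)
final: {}; accept 1 not in set

Answer: REJECT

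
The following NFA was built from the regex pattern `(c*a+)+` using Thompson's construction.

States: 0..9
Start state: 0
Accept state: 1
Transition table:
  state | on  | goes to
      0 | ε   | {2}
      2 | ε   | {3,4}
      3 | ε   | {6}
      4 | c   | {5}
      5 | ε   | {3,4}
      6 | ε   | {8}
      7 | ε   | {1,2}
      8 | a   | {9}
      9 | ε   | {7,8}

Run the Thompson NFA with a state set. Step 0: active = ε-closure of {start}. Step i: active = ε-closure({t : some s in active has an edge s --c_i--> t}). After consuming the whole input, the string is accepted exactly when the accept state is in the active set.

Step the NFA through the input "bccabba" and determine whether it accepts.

Answer: REJECT

Trace:
start: ε-closure({0}) = {0,2,3,4,6,8}
'b' @ 1: {}  — dead — no transitions
rest 'ccabba' ignored (set empty)
end set {} — state 1 not in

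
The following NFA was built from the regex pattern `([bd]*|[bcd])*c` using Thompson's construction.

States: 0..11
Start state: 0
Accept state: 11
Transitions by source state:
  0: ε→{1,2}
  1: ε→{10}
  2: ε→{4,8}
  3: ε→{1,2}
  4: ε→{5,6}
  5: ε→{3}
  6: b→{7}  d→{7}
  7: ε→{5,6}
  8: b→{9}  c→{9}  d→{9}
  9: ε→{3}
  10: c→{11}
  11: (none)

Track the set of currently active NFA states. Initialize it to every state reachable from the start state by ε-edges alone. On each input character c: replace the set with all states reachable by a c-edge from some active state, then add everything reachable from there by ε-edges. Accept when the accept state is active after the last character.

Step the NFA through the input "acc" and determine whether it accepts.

Answer: REJECT

Trace:
start: ε-closure({0}) = {0,1,2,3,4,5,6,8,10}
'a' @ 1: {}  — state set empty
rest 'cc' ignored (set empty)
after full input: {}  (accept=11 not in)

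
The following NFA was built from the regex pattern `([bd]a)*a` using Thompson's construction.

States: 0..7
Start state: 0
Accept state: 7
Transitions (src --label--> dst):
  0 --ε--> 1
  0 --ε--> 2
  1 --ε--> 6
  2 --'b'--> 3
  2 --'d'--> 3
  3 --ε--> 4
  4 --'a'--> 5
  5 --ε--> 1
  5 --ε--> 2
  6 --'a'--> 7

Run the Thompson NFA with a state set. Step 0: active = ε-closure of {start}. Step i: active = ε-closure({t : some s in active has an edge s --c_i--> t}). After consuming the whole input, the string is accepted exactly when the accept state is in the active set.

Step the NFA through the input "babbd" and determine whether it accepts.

initial (ε-close {0}): {0,1,2,6}
'b' @ 1: {3,4}
'a' @ 2: {1,2,5,6}
'b' @ 3: {3,4}
'b' @ 4: {}  — state set empty
rest 'd' ignored (set empty)
after full input: {}  (accept=7 not in)

Answer: REJECT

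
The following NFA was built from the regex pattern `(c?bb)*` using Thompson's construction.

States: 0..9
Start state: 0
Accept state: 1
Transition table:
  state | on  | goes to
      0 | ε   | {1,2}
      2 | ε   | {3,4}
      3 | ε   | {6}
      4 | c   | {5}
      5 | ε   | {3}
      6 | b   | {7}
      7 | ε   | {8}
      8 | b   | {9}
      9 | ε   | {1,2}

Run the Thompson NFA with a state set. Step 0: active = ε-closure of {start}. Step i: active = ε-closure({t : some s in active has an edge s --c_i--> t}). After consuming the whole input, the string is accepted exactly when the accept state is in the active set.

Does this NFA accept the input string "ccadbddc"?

S₀ = ε-closure({0}) = {0,1,2,3,4,6}
'c' @ 1: {3,5,6}
'c' @ 2: {}  — state set empty
rest 'adbddc' ignored (set empty)
after full input: {}  (accept=1 not in)

Answer: REJECT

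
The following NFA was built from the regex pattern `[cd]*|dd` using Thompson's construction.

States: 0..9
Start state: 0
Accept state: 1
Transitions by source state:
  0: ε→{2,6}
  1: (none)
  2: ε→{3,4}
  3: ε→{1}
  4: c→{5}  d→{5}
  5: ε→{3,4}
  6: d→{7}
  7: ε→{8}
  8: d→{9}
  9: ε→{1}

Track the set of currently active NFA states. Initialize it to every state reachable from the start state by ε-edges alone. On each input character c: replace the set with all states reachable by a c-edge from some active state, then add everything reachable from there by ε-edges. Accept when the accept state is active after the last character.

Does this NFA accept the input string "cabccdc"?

initial (ε-close {0}): {0,1,2,3,4,6}
'c' @ 1: {1,3,4,5}  (accept∈set)
'a' @ 2: {}  — state set empty
rest 'bccdc' ignored (set empty)
after full input: {}  (accept=1 not in)

Answer: REJECT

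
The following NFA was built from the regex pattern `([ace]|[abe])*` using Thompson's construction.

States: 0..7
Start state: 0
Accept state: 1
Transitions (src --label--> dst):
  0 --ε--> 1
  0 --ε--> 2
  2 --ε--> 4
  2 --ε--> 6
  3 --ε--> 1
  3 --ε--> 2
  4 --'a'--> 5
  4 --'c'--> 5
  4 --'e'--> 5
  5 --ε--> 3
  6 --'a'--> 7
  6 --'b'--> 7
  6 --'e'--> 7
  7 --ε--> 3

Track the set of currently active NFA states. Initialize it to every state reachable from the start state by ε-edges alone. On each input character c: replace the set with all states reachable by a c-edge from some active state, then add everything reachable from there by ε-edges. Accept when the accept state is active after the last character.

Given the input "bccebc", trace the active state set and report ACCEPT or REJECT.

start: ε-closure({0}) = {0,1,2,4,6}
'b' @ 1: {1,2,3,4,6,7}  ✓accept
'c' @ 2: {1,2,3,4,5,6}  ✓accept
'c' @ 3: {1,2,3,4,5,6}  ✓accept
'e' @ 4: {1,2,3,4,5,6,7}  ✓accept
'b' @ 5: {1,2,3,4,6,7}  ✓accept
'c' @ 6: {1,2,3,4,5,6}  ✓accept
end set {1,2,3,4,5,6} — state 1 in

Answer: ACCEPT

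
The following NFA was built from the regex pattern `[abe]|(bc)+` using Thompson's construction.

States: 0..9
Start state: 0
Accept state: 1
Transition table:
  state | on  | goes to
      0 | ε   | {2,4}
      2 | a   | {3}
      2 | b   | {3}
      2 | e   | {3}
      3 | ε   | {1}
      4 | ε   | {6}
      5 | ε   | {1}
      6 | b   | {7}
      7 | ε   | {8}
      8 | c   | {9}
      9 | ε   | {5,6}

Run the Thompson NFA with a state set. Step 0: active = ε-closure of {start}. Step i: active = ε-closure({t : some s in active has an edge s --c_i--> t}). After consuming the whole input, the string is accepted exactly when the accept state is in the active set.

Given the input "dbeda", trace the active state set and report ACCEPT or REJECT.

Answer: REJECT

Trace:
S₀ = ε-closure({0}) = {0,2,4,6}
'd' @ 1: {}  — no active states
rest 'beda' ignored (set empty)
end set {} — state 1 not in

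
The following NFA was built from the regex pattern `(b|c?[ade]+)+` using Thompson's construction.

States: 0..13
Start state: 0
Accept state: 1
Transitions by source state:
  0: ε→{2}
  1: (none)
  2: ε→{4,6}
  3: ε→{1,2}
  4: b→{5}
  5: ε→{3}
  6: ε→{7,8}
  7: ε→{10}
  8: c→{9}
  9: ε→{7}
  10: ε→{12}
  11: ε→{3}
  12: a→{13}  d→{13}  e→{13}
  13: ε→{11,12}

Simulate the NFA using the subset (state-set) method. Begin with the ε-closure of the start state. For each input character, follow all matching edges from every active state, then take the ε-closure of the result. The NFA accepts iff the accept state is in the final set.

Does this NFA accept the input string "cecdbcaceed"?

Answer: ACCEPT

Derivation:
start: ε-closure({0}) = {0,2,4,6,7,8,10,12}
'c' @ 1: {7,9,10,12}
'e' @ 2: {1,2,3,4,6,7,8,10,11,12,13}  ✓accept
'c' @ 3: {7,9,10,12}
'd' @ 4: {1,2,3,4,6,7,8,10,11,12,13}  ✓accept
'b' @ 5: {1,2,3,4,5,6,7,8,10,12}  ✓accept
'c' @ 6: {7,9,10,12}
'a' @ 7: {1,2,3,4,6,7,8,10,11,12,13}  ✓accept
'c' @ 8: {7,9,10,12}
'e' @ 9: {1,2,3,4,6,7,8,10,11,12,13}  ✓accept
'e' @ 10: {1,2,3,4,6,7,8,10,11,12,13}  ✓accept
'd' @ 11: {1,2,3,4,6,7,8,10,11,12,13}  ✓accept
after full input: {1,2,3,4,6,7,8,10,11,12,13}  (accept=1 in)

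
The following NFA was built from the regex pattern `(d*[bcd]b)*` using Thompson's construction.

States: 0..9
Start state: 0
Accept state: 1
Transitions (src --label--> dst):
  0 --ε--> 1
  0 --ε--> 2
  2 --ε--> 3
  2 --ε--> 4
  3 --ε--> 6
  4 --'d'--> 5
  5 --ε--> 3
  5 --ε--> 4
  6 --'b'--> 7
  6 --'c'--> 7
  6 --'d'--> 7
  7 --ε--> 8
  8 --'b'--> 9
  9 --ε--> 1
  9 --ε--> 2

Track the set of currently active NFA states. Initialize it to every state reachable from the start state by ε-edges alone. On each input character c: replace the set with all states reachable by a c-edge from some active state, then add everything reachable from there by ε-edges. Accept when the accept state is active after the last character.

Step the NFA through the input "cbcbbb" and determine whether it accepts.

initial (ε-close {0}): {0,1,2,3,4,6}
'c' @ 1: {7,8}
'b' @ 2: {1,2,3,4,6,9}  [accepting]
'c' @ 3: {7,8}
'b' @ 4: {1,2,3,4,6,9}  [accepting]
'b' @ 5: {7,8}
'b' @ 6: {1,2,3,4,6,9}  [accepting]
after full input: {1,2,3,4,6,9}  (accept=1 in)

Answer: ACCEPT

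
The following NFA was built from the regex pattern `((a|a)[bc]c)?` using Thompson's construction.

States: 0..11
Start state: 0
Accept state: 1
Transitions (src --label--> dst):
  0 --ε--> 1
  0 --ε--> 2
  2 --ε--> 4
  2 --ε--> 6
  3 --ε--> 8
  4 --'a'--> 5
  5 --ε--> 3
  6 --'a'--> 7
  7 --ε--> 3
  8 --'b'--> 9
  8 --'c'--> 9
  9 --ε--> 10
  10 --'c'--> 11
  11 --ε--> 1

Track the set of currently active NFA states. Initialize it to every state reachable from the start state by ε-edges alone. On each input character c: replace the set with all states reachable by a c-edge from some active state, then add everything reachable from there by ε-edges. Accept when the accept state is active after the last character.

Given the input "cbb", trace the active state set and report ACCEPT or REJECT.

Answer: REJECT

Trace:
start: ε-closure({0}) = {0,1,2,4,6}
'c' @ 1: {}  — state set empty
rest 'bb' ignored (set empty)
end set {} — state 1 not in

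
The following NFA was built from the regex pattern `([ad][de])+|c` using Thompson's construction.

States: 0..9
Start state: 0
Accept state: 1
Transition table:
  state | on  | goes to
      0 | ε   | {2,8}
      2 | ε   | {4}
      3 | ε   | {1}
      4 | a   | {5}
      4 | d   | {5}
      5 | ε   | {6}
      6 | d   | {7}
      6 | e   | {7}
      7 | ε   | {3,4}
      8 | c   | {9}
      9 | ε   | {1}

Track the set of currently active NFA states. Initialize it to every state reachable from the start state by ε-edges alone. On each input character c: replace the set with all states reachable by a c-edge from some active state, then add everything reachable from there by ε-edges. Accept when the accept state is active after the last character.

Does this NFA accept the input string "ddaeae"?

start: ε-closure({0}) = {0,2,4,8}
'd' @ 1: {5,6}
'd' @ 2: {1,3,4,7}  [accepting]
'a' @ 3: {5,6}
'e' @ 4: {1,3,4,7}  [accepting]
'a' @ 5: {5,6}
'e' @ 6: {1,3,4,7}  [accepting]
after full input: {1,3,4,7}  (accept=1 in)

Answer: ACCEPT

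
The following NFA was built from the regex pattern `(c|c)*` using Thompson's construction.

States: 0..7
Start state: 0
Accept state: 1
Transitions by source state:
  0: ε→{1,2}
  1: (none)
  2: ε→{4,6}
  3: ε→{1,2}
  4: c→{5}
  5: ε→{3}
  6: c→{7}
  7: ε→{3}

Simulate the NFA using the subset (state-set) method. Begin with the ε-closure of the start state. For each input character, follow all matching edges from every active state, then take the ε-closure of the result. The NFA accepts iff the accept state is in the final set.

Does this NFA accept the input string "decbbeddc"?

start: ε-closure({0}) = {0,1,2,4,6}
'd' @ 1: {}  — state set empty
rest 'ecbbeddc' ignored (set empty)
after full input: {}  (accept=1 not in)

Answer: REJECT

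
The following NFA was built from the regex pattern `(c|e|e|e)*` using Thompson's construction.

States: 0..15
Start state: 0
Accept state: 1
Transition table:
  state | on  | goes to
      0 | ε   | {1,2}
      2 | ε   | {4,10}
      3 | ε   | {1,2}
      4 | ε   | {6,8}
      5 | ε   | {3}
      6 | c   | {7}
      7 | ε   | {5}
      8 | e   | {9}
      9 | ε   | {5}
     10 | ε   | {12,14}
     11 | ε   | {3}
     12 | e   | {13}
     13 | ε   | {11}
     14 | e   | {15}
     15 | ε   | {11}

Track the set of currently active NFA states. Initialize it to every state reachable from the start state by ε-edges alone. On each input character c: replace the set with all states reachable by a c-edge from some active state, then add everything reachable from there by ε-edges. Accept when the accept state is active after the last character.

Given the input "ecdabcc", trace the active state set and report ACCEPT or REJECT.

initial (ε-close {0}): {0,1,2,4,6,8,10,12,14}
'e' @ 1: {1,2,3,4,5,6,8,9,10,11,12,13,14,15}  ✓accept
'c' @ 2: {1,2,3,4,5,6,7,8,10,12,14}  ✓accept
'd' @ 3: {}  — dead — no transitions
rest 'abcc' ignored (set empty)
final: {}; accept 1 not in set

Answer: REJECT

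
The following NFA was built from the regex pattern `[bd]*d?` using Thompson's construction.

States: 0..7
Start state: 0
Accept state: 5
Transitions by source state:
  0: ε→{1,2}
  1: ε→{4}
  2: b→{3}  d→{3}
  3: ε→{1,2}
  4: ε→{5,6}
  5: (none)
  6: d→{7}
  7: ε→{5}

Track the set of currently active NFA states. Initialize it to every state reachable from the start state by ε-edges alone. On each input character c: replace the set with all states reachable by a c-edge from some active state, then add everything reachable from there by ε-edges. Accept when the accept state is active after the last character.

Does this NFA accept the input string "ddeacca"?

start: ε-closure({0}) = {0,1,2,4,5,6}
'd' @ 1: {1,2,3,4,5,6,7}  [accepting]
'd' @ 2: {1,2,3,4,5,6,7}  [accepting]
'e' @ 3: {}  — state set empty
rest 'acca' ignored (set empty)
final: {}; accept 5 not in set

Answer: REJECT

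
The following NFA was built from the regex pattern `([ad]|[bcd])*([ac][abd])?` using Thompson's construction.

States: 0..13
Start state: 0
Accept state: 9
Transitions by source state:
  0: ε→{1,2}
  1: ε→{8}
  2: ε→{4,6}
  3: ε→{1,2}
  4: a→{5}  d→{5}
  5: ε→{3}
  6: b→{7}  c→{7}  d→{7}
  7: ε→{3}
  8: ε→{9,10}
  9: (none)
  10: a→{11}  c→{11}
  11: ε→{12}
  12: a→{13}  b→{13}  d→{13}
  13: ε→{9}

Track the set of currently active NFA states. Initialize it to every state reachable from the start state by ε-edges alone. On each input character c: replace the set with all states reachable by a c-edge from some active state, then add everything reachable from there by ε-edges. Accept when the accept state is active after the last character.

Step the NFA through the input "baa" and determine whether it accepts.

Answer: ACCEPT

Derivation:
start: ε-closure({0}) = {0,1,2,4,6,8,9,10}
'b' @ 1: {1,2,3,4,6,7,8,9,10}  [accepting]
'a' @ 2: {1,2,3,4,5,6,8,9,10,11,12}  [accepting]
'a' @ 3: {1,2,3,4,5,6,8,9,10,11,12,13}  [accepting]
final: {1,2,3,4,5,6,8,9,10,11,12,13}; accept 9 in set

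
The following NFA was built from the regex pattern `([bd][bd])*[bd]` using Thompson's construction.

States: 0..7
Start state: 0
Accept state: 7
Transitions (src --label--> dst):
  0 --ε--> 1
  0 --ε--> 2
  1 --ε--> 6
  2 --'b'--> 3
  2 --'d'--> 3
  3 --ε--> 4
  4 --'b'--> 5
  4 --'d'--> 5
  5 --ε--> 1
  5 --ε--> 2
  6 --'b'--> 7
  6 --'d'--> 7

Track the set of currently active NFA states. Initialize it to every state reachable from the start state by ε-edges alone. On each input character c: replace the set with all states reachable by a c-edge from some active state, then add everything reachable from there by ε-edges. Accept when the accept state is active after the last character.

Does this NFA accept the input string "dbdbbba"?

start: ε-closure({0}) = {0,1,2,6}
'd' @ 1: {3,4,7}  ✓accept
'b' @ 2: {1,2,5,6}
'd' @ 3: {3,4,7}  ✓accept
'b' @ 4: {1,2,5,6}
'b' @ 5: {3,4,7}  ✓accept
'b' @ 6: {1,2,5,6}
'a' @ 7: {}  — dead — no transitions
final: {}; accept 7 not in set

Answer: REJECT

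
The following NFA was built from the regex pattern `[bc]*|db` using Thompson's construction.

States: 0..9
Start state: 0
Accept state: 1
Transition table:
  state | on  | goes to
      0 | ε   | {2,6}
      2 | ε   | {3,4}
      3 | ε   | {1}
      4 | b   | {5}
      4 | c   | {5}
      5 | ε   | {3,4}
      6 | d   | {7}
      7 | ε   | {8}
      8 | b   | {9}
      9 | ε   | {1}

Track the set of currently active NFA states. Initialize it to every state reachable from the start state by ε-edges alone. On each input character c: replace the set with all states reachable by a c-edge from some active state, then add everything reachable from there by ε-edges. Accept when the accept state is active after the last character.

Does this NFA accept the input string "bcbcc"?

Answer: ACCEPT

Trace:
S₀ = ε-closure({0}) = {0,1,2,3,4,6}
'b' @ 1: {1,3,4,5}  ✓accept
'c' @ 2: {1,3,4,5}  ✓accept
'b' @ 3: {1,3,4,5}  ✓accept
'c' @ 4: {1,3,4,5}  ✓accept
'c' @ 5: {1,3,4,5}  ✓accept
end set {1,3,4,5} — state 1 in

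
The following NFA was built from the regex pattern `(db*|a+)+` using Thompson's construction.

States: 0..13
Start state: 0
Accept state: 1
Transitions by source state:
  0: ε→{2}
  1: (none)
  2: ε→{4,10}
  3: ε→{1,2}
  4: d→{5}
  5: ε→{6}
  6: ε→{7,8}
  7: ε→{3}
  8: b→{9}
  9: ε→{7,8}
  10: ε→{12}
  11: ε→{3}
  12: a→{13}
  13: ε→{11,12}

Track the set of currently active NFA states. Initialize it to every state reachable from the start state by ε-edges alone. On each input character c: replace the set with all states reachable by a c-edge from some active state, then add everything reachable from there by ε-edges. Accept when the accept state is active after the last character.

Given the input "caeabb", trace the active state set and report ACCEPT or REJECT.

Answer: REJECT

Derivation:
S₀ = ε-closure({0}) = {0,2,4,10,12}
'c' @ 1: {}  — dead — no transitions
rest 'aeabb' ignored (set empty)
after full input: {}  (accept=1 not in)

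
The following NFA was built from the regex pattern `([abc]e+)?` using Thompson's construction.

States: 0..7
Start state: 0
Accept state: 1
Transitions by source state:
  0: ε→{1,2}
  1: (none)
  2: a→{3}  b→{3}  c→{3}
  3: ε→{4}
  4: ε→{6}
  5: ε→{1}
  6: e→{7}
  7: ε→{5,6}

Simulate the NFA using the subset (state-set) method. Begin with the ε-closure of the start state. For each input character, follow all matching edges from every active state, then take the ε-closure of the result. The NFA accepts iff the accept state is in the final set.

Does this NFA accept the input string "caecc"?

start: ε-closure({0}) = {0,1,2}
'c' @ 1: {3,4,6}
'a' @ 2: {}  — dead — no transitions
rest 'ecc' ignored (set empty)
after full input: {}  (accept=1 not in)

Answer: REJECT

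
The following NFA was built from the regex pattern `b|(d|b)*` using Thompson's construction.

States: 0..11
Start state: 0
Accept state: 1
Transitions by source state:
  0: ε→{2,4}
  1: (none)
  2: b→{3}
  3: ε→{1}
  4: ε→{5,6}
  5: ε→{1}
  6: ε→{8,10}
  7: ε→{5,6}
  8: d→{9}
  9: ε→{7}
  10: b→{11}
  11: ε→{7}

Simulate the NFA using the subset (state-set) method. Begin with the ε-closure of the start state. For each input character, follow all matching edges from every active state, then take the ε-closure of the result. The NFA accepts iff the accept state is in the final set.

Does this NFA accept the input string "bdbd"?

initial (ε-close {0}): {0,1,2,4,5,6,8,10}
'b' @ 1: {1,3,5,6,7,8,10,11}  [accepting]
'd' @ 2: {1,5,6,7,8,9,10}  [accepting]
'b' @ 3: {1,5,6,7,8,10,11}  [accepting]
'd' @ 4: {1,5,6,7,8,9,10}  [accepting]
end set {1,5,6,7,8,9,10} — state 1 in

Answer: ACCEPT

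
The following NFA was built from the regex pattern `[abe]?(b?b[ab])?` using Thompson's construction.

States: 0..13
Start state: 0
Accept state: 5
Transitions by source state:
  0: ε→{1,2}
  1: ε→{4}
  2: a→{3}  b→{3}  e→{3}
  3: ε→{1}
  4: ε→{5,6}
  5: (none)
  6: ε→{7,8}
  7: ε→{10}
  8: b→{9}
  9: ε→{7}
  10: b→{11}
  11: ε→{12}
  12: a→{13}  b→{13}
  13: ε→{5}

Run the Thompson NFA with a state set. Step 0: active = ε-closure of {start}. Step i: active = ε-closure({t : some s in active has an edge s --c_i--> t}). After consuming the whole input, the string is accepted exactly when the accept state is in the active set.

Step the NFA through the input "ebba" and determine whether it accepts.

start: ε-closure({0}) = {0,1,2,4,5,6,7,8,10}
'e' @ 1: {1,3,4,5,6,7,8,10}  [accepting]
'b' @ 2: {7,9,10,11,12}
'b' @ 3: {5,11,12,13}  [accepting]
'a' @ 4: {5,13}  [accepting]
final: {5,13}; accept 5 in set

Answer: ACCEPT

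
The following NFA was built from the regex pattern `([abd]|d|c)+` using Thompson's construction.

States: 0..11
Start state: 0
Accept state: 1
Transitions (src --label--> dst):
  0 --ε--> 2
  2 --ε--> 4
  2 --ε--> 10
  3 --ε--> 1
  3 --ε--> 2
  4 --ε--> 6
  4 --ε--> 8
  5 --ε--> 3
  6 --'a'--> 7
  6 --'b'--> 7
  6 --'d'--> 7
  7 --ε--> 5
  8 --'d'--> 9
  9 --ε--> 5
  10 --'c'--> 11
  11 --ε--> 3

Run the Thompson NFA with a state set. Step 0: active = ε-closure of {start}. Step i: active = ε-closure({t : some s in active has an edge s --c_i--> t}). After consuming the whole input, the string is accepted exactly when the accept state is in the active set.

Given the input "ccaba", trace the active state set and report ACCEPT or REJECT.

initial (ε-close {0}): {0,2,4,6,8,10}
'c' @ 1: {1,2,3,4,6,8,10,11}  (accept∈set)
'c' @ 2: {1,2,3,4,6,8,10,11}  (accept∈set)
'a' @ 3: {1,2,3,4,5,6,7,8,10}  (accept∈set)
'b' @ 4: {1,2,3,4,5,6,7,8,10}  (accept∈set)
'a' @ 5: {1,2,3,4,5,6,7,8,10}  (accept∈set)
end set {1,2,3,4,5,6,7,8,10} — state 1 in

Answer: ACCEPT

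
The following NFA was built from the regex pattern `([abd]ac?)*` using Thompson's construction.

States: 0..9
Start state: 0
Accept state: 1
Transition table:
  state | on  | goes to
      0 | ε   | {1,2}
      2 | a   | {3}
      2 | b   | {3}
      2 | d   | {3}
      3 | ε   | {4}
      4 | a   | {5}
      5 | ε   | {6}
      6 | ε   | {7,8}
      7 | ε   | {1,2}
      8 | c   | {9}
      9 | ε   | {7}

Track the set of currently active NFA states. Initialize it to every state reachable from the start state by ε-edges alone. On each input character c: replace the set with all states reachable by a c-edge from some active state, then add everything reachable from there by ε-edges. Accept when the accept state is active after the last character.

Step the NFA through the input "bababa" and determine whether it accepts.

S₀ = ε-closure({0}) = {0,1,2}
'b' @ 1: {3,4}
'a' @ 2: {1,2,5,6,7,8}  [accepting]
'b' @ 3: {3,4}
'a' @ 4: {1,2,5,6,7,8}  [accepting]
'b' @ 5: {3,4}
'a' @ 6: {1,2,5,6,7,8}  [accepting]
after full input: {1,2,5,6,7,8}  (accept=1 in)

Answer: ACCEPT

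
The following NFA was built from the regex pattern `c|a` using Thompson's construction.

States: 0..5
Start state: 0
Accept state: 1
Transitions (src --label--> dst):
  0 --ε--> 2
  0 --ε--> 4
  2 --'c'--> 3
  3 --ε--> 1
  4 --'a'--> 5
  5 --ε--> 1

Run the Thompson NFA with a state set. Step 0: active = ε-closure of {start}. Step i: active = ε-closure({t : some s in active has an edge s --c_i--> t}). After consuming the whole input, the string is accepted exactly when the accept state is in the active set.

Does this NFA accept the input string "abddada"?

S₀ = ε-closure({0}) = {0,2,4}
'a' @ 1: {1,5}  [accepting]
'b' @ 2: {}  — state set empty
rest 'ddada' ignored (set empty)
end set {} — state 1 not in

Answer: REJECT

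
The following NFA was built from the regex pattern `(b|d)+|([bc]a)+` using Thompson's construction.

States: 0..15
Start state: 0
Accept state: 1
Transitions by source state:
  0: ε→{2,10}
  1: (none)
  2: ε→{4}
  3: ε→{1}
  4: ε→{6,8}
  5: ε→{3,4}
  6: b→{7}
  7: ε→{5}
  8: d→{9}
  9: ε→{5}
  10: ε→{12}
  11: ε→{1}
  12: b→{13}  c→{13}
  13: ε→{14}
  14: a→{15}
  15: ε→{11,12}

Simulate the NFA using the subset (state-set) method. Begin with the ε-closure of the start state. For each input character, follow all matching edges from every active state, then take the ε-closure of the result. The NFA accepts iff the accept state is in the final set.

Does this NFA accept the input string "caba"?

Answer: ACCEPT

Steps:
start: ε-closure({0}) = {0,2,4,6,8,10,12}
'c' @ 1: {13,14}
'a' @ 2: {1,11,12,15}  [accepting]
'b' @ 3: {13,14}
'a' @ 4: {1,11,12,15}  [accepting]
end set {1,11,12,15} — state 1 in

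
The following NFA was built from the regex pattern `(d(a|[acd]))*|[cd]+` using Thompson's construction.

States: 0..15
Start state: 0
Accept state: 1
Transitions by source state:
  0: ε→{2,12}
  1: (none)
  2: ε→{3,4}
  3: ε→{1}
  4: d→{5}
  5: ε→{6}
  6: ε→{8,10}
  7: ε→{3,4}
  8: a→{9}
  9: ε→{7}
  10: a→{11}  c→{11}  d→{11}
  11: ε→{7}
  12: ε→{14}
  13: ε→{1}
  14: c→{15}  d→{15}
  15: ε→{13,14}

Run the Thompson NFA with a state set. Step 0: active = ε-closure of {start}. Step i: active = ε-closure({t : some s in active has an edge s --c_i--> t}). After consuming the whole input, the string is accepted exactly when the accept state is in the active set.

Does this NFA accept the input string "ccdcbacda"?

Answer: REJECT

Steps:
S₀ = ε-closure({0}) = {0,1,2,3,4,12,14}
'c' @ 1: {1,13,14,15}  ✓accept
'c' @ 2: {1,13,14,15}  ✓accept
'd' @ 3: {1,13,14,15}  ✓accept
'c' @ 4: {1,13,14,15}  ✓accept
'b' @ 5: {}  — dead — no transitions
rest 'acda' ignored (set empty)
after full input: {}  (accept=1 not in)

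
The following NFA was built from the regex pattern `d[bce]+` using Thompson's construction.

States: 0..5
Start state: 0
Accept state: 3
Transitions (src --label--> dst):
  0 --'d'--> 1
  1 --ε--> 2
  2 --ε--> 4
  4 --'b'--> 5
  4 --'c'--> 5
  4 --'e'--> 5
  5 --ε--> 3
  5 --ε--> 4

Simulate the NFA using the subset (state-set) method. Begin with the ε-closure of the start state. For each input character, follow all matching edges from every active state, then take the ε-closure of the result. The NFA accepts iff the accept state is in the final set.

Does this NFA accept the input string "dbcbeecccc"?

Answer: ACCEPT

Steps:
start: ε-closure({0}) = {0}
'd' @ 1: {1,2,4}
'b' @ 2: {3,4,5}  ✓accept
'c' @ 3: {3,4,5}  ✓accept
'b' @ 4: {3,4,5}  ✓accept
'e' @ 5: {3,4,5}  ✓accept
'e' @ 6: {3,4,5}  ✓accept
'c' @ 7: {3,4,5}  ✓accept
'c' @ 8: {3,4,5}  ✓accept
'c' @ 9: {3,4,5}  ✓accept
'c' @ 10: {3,4,5}  ✓accept
final: {3,4,5}; accept 3 in set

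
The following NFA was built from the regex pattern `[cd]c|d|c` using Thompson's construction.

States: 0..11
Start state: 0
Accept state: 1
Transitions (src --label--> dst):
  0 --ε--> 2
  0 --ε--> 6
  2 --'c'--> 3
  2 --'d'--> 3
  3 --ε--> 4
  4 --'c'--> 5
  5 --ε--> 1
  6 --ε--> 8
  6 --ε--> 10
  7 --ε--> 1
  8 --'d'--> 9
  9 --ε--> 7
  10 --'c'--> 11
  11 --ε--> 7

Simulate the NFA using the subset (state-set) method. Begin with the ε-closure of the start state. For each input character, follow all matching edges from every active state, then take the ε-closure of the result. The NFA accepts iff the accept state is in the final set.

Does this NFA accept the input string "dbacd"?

Answer: REJECT

Trace:
initial (ε-close {0}): {0,2,6,8,10}
'd' @ 1: {1,3,4,7,9}  ✓accept
'b' @ 2: {}  — state set empty
rest 'acd' ignored (set empty)
after full input: {}  (accept=1 not in)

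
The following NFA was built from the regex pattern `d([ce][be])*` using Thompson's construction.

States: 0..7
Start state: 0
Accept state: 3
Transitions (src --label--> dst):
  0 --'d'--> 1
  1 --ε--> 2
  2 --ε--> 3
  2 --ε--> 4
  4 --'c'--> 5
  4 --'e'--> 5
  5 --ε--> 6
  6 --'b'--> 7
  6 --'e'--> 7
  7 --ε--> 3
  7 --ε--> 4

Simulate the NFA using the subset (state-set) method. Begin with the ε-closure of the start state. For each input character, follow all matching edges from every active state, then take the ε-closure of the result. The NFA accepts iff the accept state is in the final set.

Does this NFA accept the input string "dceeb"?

Answer: ACCEPT

Steps:
initial (ε-close {0}): {0}
'd' @ 1: {1,2,3,4}  [accepting]
'c' @ 2: {5,6}
'e' @ 3: {3,4,7}  [accepting]
'e' @ 4: {5,6}
'b' @ 5: {3,4,7}  [accepting]
after full input: {3,4,7}  (accept=3 in)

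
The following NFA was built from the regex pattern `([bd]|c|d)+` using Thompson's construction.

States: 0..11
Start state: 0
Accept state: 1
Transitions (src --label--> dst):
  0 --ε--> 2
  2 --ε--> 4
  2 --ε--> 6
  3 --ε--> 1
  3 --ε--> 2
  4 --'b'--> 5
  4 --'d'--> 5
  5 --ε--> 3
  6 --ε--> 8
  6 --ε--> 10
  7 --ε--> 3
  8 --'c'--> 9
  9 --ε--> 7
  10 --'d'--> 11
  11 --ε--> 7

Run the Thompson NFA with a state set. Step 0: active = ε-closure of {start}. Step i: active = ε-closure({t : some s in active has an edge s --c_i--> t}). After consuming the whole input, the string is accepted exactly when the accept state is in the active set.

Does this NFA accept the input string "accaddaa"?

Answer: REJECT

Trace:
initial (ε-close {0}): {0,2,4,6,8,10}
'a' @ 1: {}  — no active states
rest 'ccaddaa' ignored (set empty)
after full input: {}  (accept=1 not in)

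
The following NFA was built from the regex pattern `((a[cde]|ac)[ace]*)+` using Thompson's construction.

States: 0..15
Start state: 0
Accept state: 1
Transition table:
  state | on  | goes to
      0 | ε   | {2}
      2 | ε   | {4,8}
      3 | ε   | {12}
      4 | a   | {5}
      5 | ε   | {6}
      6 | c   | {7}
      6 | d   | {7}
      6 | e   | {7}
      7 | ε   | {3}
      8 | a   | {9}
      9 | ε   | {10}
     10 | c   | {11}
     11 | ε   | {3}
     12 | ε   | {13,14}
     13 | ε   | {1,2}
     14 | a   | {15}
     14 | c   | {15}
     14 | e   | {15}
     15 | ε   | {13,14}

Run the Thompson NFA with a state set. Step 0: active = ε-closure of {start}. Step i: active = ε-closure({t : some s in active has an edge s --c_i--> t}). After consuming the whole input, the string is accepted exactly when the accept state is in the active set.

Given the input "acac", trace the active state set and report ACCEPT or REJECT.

Answer: ACCEPT

Derivation:
S₀ = ε-closure({0}) = {0,2,4,8}
'a' @ 1: {5,6,9,10}
'c' @ 2: {1,2,3,4,7,8,11,12,13,14}  (accept∈set)
'a' @ 3: {1,2,4,5,6,8,9,10,13,14,15}  (accept∈set)
'c' @ 4: {1,2,3,4,7,8,11,12,13,14,15}  (accept∈set)
final: {1,2,3,4,7,8,11,12,13,14,15}; accept 1 in set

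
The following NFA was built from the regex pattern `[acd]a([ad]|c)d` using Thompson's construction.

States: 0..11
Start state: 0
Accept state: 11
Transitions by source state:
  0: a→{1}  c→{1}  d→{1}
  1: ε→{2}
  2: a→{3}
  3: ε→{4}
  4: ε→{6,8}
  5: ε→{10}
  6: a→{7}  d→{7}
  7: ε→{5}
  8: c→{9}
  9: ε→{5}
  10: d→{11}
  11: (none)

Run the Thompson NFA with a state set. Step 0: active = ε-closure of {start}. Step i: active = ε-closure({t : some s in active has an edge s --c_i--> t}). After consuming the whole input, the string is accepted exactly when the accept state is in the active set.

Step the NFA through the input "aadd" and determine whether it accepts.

S₀ = ε-closure({0}) = {0}
'a' @ 1: {1,2}
'a' @ 2: {3,4,6,8}
'd' @ 3: {5,7,10}
'd' @ 4: {11}  (accept∈set)
after full input: {11}  (accept=11 in)

Answer: ACCEPT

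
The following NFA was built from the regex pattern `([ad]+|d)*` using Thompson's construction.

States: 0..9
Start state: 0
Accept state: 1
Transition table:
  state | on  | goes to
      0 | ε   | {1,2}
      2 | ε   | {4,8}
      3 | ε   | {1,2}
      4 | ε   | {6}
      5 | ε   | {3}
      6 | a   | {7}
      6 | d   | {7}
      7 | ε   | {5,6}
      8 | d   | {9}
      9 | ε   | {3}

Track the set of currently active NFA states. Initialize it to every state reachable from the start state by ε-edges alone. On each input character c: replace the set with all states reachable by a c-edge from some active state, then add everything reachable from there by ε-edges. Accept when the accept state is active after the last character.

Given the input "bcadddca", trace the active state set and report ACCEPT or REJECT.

start: ε-closure({0}) = {0,1,2,4,6,8}
'b' @ 1: {}  — dead — no transitions
rest 'cadddca' ignored (set empty)
final: {}; accept 1 not in set

Answer: REJECT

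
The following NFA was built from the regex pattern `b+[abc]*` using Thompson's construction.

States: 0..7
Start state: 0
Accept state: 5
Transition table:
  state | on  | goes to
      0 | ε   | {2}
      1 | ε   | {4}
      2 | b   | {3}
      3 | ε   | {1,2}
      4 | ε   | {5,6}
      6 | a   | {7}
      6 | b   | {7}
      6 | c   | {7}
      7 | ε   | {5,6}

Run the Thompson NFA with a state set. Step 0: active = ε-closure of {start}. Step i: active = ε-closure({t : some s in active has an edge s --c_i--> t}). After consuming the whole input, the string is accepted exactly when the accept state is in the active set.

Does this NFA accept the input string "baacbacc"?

Answer: ACCEPT

Derivation:
initial (ε-close {0}): {0,2}
'b' @ 1: {1,2,3,4,5,6}  (accept∈set)
'a' @ 2: {5,6,7}  (accept∈set)
'a' @ 3: {5,6,7}  (accept∈set)
'c' @ 4: {5,6,7}  (accept∈set)
'b' @ 5: {5,6,7}  (accept∈set)
'a' @ 6: {5,6,7}  (accept∈set)
'c' @ 7: {5,6,7}  (accept∈set)
'c' @ 8: {5,6,7}  (accept∈set)
final: {5,6,7}; accept 5 in set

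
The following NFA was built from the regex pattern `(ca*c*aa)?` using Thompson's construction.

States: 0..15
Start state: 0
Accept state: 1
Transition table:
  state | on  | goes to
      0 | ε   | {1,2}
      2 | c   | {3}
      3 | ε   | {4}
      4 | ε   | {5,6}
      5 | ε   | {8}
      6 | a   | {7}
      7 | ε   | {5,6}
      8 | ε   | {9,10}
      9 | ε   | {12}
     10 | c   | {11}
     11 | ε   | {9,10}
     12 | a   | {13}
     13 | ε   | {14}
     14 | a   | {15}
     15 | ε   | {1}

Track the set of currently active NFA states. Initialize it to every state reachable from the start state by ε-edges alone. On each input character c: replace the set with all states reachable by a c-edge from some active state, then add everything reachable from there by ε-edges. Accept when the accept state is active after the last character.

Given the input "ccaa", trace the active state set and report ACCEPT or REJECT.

initial (ε-close {0}): {0,1,2}
'c' @ 1: {3,4,5,6,8,9,10,12}
'c' @ 2: {9,10,11,12}
'a' @ 3: {13,14}
'a' @ 4: {1,15}  [accepting]
after full input: {1,15}  (accept=1 in)

Answer: ACCEPT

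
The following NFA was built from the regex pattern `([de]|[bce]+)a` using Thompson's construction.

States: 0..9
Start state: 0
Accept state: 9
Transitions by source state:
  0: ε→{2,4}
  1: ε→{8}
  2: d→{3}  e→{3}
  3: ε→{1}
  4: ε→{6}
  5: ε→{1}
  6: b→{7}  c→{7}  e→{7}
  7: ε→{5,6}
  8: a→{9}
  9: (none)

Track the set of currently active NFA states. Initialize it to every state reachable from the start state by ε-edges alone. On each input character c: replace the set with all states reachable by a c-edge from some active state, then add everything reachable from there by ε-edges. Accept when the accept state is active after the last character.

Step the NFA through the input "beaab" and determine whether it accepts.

Answer: REJECT

Derivation:
initial (ε-close {0}): {0,2,4,6}
'b' @ 1: {1,5,6,7,8}
'e' @ 2: {1,5,6,7,8}
'a' @ 3: {9}  [accepting]
'a' @ 4: {}  — state set empty
rest 'b' ignored (set empty)
final: {}; accept 9 not in set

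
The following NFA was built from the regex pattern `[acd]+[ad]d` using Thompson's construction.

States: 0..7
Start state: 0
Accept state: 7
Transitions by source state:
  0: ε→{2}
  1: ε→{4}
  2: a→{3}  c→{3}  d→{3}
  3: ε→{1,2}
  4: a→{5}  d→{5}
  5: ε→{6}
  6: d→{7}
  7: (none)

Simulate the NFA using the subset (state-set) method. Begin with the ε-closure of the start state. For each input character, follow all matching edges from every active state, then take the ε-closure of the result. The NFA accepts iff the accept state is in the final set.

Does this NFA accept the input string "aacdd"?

Answer: ACCEPT

Trace:
start: ε-closure({0}) = {0,2}
'a' @ 1: {1,2,3,4}
'a' @ 2: {1,2,3,4,5,6}
'c' @ 3: {1,2,3,4}
'd' @ 4: {1,2,3,4,5,6}
'd' @ 5: {1,2,3,4,5,6,7}  [accepting]
final: {1,2,3,4,5,6,7}; accept 7 in set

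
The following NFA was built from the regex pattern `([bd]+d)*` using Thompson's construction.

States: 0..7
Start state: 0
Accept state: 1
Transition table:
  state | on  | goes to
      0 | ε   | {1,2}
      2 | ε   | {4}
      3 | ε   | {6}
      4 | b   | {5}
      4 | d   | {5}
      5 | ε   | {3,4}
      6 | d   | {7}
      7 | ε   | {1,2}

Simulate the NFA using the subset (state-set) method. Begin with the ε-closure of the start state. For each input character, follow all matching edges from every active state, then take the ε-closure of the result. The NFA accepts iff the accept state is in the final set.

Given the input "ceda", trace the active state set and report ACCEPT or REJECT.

S₀ = ε-closure({0}) = {0,1,2,4}
'c' @ 1: {}  — no active states
rest 'eda' ignored (set empty)
after full input: {}  (accept=1 not in)

Answer: REJECT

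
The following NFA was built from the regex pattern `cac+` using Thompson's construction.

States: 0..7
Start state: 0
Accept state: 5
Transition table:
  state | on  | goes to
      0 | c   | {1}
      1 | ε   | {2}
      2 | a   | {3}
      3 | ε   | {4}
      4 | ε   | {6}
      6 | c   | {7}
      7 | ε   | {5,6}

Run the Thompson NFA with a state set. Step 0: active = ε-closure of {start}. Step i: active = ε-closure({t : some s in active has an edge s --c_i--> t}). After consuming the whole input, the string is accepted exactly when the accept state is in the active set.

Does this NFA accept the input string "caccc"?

initial (ε-close {0}): {0}
'c' @ 1: {1,2}
'a' @ 2: {3,4,6}
'c' @ 3: {5,6,7}  [accepting]
'c' @ 4: {5,6,7}  [accepting]
'c' @ 5: {5,6,7}  [accepting]
after full input: {5,6,7}  (accept=5 in)

Answer: ACCEPT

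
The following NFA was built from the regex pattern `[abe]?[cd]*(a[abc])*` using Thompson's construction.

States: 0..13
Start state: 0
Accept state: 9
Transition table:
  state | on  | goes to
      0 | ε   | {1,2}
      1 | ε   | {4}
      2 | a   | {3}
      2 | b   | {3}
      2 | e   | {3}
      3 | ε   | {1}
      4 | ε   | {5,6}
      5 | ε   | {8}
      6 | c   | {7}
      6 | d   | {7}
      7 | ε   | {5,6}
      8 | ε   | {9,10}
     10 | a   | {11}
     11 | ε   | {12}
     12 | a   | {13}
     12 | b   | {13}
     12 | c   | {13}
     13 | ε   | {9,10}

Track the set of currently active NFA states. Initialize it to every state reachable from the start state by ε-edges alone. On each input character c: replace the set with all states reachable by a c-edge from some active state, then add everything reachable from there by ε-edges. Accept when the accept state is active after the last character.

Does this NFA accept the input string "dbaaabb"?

start: ε-closure({0}) = {0,1,2,4,5,6,8,9,10}
'd' @ 1: {5,6,7,8,9,10}  ✓accept
'b' @ 2: {}  — dead — no transitions
rest 'aaabb' ignored (set empty)
end set {} — state 9 not in

Answer: REJECT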